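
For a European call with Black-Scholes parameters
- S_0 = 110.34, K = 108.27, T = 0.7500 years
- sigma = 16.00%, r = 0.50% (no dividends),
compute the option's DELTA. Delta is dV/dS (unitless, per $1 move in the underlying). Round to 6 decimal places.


Answer: Delta = 0.592128

Derivation:
d1 = 0.2330214592; d2 = 0.0944573946
phi(d1) = 0.3882569045; exp(-qT) = 1.0000000000; exp(-rT) = 0.9962570225
N(d1) = 0.5921276288
Delta = exp(-qT) * N(d1) = 1.0000000000 * 0.5921276288 = 0.592128


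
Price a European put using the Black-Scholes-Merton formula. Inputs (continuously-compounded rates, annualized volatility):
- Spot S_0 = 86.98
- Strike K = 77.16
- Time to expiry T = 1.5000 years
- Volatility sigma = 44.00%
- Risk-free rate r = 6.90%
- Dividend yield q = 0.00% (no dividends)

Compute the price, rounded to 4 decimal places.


d1 = (ln(S/K) + (r - q + 0.5*sigma^2) * T) / (sigma * sqrt(T)) = 0.68381036
d2 = d1 - sigma * sqrt(T) = 0.14492261
exp(-rT) = 0.90167602; exp(-qT) = 1.00000000
P = K * exp(-rT) * N(-d2) - S_0 * exp(-qT) * N(-d1)
N(-d1) = 0.24704746; N(-d2) = 0.44238599
P = 77.1600 * 0.90167602 * 0.44238599 - 86.9800 * 1.00000000 * 0.24704746 = 9.2901

Answer: Price = 9.2901


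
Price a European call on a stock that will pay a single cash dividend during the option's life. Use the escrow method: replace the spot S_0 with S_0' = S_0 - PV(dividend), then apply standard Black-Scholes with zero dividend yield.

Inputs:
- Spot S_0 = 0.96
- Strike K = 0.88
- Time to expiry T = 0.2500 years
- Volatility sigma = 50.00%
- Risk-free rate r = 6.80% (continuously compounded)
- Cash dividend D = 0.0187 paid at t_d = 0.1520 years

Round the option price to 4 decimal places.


Answer: Price = 0.1331

Derivation:
PV(D) = D * exp(-r * t_d) = 0.0187 * 0.98971723 = 0.01850771
S_0' = S_0 - PV(D) = 0.9600 - 0.01850771 = 0.94149229
d1 = (ln(S_0'/K) + (r + sigma^2/2)*T) / (sigma*sqrt(T)) = 0.46317700
d2 = d1 - sigma*sqrt(T) = 0.21317700
exp(-rT) = 0.98314368
N(d1) = 0.67838125; N(d2) = 0.58440555
C = S_0' * N(d1) - K * exp(-rT) * N(d2) = 0.94149229 * 0.67838125 - 0.8800 * 0.98314368 * 0.58440555 = 0.1331


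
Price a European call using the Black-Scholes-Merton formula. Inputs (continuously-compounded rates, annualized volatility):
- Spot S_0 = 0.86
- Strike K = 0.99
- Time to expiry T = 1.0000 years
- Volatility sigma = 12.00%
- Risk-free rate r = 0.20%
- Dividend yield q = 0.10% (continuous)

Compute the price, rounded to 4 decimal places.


Answer: Price = 0.0067

Derivation:
d1 = (ln(S/K) + (r - q + 0.5*sigma^2) * T) / (sigma * sqrt(T)) = -1.10477128
d2 = d1 - sigma * sqrt(T) = -1.22477128
exp(-rT) = 0.99800200; exp(-qT) = 0.99900050
C = S_0 * exp(-qT) * N(d1) - K * exp(-rT) * N(d2)
N(d1) = 0.13462935; N(d2) = 0.11033070
C = 0.8600 * 0.99900050 * 0.13462935 - 0.9900 * 0.99800200 * 0.11033070 = 0.0067


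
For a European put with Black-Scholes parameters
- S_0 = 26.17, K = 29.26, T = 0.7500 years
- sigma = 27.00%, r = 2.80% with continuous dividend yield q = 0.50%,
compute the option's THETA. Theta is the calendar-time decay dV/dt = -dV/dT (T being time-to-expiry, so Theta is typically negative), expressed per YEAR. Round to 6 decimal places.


d1 = -0.2866230994; d2 = -0.5204499584
phi(d1) = 0.3828871680; exp(-qT) = 0.9962570225; exp(-rT) = 0.9792189646
Theta = -S*exp(-qT)*phi(d1)*sigma/(2*sqrt(T)) + r*K*exp(-rT)*N(-d2) - q*S*exp(-qT)*N(-d1)
N(-d1) = 0.6127995373; N(-d2) = 0.6986250012; sqrt(T) = 0.8660254038
Term 1 = -26.1700 * 0.9962570225 * 0.3828871680 * 0.2700 / (2 * 0.8660254038) = -1.5561414356
Term 2 = 0.0280 * 29.2600 * 0.9792189646 * 0.6986250012 = 0.5604750603
Term 3 = -0.0050 * 26.1700 * 0.9962570225 * 0.6127995373 = -0.0798846895
Theta = -1.5561414356 + (0.5604750603) + (-0.0798846895) = -1.075551

Answer: Theta = -1.075551


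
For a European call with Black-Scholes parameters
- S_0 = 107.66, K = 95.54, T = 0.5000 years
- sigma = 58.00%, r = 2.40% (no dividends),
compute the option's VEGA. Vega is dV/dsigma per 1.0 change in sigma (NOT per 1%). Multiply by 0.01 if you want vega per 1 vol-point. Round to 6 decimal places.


Answer: Vega = 26.453088

Derivation:
d1 = 0.5255342077; d2 = 0.1154122746
phi(d1) = 0.3474857455; exp(-qT) = 1.0000000000; exp(-rT) = 0.9880717129
Vega = S * exp(-qT) * phi(d1) * sqrt(T) = 107.6600 * 1.0000000000 * 0.3474857455 * 0.7071067812 = 26.453088


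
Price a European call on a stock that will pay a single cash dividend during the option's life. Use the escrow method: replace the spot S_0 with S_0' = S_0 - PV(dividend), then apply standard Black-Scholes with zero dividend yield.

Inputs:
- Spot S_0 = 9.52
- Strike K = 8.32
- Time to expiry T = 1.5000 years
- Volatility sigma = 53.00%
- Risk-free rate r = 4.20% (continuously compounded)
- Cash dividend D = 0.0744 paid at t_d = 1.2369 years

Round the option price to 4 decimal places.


PV(D) = D * exp(-r * t_d) = 0.0744 * 0.94937652 = 0.07063361
S_0' = S_0 - PV(D) = 9.5200 - 0.07063361 = 9.44936639
d1 = (ln(S_0'/K) + (r + sigma^2/2)*T) / (sigma*sqrt(T)) = 0.61770344
d2 = d1 - sigma*sqrt(T) = -0.03141134
exp(-rT) = 0.93894347
N(d1) = 0.73161458; N(d2) = 0.48747075
C = S_0' * N(d1) - K * exp(-rT) * N(d2) = 9.44936639 * 0.73161458 - 8.3200 * 0.93894347 * 0.48747075 = 3.1052

Answer: Price = 3.1052


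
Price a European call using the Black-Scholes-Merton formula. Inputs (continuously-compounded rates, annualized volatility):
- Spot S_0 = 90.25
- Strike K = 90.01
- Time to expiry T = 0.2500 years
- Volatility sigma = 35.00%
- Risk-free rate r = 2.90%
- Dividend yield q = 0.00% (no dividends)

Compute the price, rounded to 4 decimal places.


d1 = (ln(S/K) + (r - q + 0.5*sigma^2) * T) / (sigma * sqrt(T)) = 0.14414470
d2 = d1 - sigma * sqrt(T) = -0.03085530
exp(-rT) = 0.99277622; exp(-qT) = 1.00000000
C = S_0 * exp(-qT) * N(d1) - K * exp(-rT) * N(d2)
N(d1) = 0.55730689; N(d2) = 0.48769247
C = 90.2500 * 1.00000000 * 0.55730689 - 90.0100 * 0.99277622 * 0.48769247 = 6.7169

Answer: Price = 6.7169


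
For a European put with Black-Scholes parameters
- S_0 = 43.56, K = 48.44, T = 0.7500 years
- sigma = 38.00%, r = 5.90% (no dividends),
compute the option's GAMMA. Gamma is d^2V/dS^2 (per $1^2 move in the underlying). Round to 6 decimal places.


d1 = -0.0236610922; d2 = -0.3527507456
phi(d1) = 0.3988306227; exp(-qT) = 1.0000000000; exp(-rT) = 0.9567147489
Gamma = exp(-qT) * phi(d1) / (S * sigma * sqrt(T)) = 1.0000000000 * 0.3988306227 / (43.5600 * 0.3800 * 0.8660254038) = 0.027822

Answer: Gamma = 0.027822


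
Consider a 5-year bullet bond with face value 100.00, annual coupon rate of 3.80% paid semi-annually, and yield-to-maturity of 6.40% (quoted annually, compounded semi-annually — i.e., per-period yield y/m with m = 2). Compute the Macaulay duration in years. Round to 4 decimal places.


Answer: Macaulay duration = 4.5711 years

Derivation:
Coupon per period c = face * coupon_rate / m = 1.900000
Periods per year m = 2; per-period yield y/m = 0.032000
Number of cashflows N = 10
Cashflows (t years, CF_t, discount factor 1/(1+y/m)^(m*t), PV):
  t = 0.5000: CF_t = 1.900000, DF = 0.968992, PV = 1.841085
  t = 1.0000: CF_t = 1.900000, DF = 0.938946, PV = 1.783997
  t = 1.5000: CF_t = 1.900000, DF = 0.909831, PV = 1.728680
  t = 2.0000: CF_t = 1.900000, DF = 0.881620, PV = 1.675077
  t = 2.5000: CF_t = 1.900000, DF = 0.854283, PV = 1.623137
  t = 3.0000: CF_t = 1.900000, DF = 0.827793, PV = 1.572807
  t = 3.5000: CF_t = 1.900000, DF = 0.802125, PV = 1.524038
  t = 4.0000: CF_t = 1.900000, DF = 0.777253, PV = 1.476781
  t = 4.5000: CF_t = 1.900000, DF = 0.753152, PV = 1.430989
  t = 5.0000: CF_t = 101.900000, DF = 0.729799, PV = 74.366478
Price P = sum_t PV_t = 89.023068
Macaulay numerator sum_t t * PV_t:
  t * PV_t at t = 0.5000: 0.920543
  t * PV_t at t = 1.0000: 1.783997
  t * PV_t at t = 1.5000: 2.593019
  t * PV_t at t = 2.0000: 3.350154
  t * PV_t at t = 2.5000: 4.057842
  t * PV_t at t = 3.0000: 4.718421
  t * PV_t at t = 3.5000: 5.334132
  t * PV_t at t = 4.0000: 5.907123
  t * PV_t at t = 4.5000: 6.439451
  t * PV_t at t = 5.0000: 371.832388
Macaulay duration D = (sum_t t * PV_t) / P = 406.937070 / 89.023068 = 4.571142


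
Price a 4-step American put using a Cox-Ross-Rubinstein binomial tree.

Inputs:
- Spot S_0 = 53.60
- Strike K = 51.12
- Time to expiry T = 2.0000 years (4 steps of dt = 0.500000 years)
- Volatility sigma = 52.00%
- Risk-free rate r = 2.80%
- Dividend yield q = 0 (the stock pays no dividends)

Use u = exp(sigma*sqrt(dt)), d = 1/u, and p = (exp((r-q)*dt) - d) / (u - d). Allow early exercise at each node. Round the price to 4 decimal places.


Answer: Price = V(0,0) = 11.9480

Derivation:
dt = T/N = 0.500000
u = exp(sigma*sqrt(dt)) = 1.444402; d = 1/u = 0.692328
p = (exp((r-q)*dt) - d) / (u - d) = 0.427844
Discount per step: exp(-r*dt) = 0.986098
Stock lattice S(k, i) with i counting down-moves:
  k=0: S(0,0) = 53.6000
  k=1: S(1,0) = 77.4200; S(1,1) = 37.1088
  k=2: S(2,0) = 111.8256; S(2,1) = 53.6000; S(2,2) = 25.6914
  k=3: S(3,0) = 161.5211; S(3,1) = 77.4200; S(3,2) = 37.1088; S(3,3) = 17.7869
  k=4: S(4,0) = 233.3014; S(4,1) = 111.8256; S(4,2) = 53.6000; S(4,3) = 25.6914; S(4,4) = 12.3144
Terminal payoffs V(N, i) = max(K - S_T, 0):
  V(4,0) = 0.000000; V(4,1) = 0.000000; V(4,2) = 0.000000; V(4,3) = 25.428556; V(4,4) = 38.805629
Backward induction: V(k, i) = exp(-r*dt) * [p * V(k+1, i) + (1-p) * V(k+1, i+1)]; then take max(V_cont, immediate exercise) for American.
  V(3,0) = exp(-r*dt) * [p*0.000000 + (1-p)*0.000000] = 0.000000; exercise = 0.000000; V(3,0) = max -> 0.000000
  V(3,1) = exp(-r*dt) * [p*0.000000 + (1-p)*0.000000] = 0.000000; exercise = 0.000000; V(3,1) = max -> 0.000000
  V(3,2) = exp(-r*dt) * [p*0.000000 + (1-p)*25.428556] = 14.346831; exercise = 14.011222; V(3,2) = max -> 14.346831
  V(3,3) = exp(-r*dt) * [p*25.428556 + (1-p)*38.805629] = 32.622402; exercise = 33.333095; V(3,3) = max -> 33.333095
  V(2,0) = exp(-r*dt) * [p*0.000000 + (1-p)*0.000000] = 0.000000; exercise = 0.000000; V(2,0) = max -> 0.000000
  V(2,1) = exp(-r*dt) * [p*0.000000 + (1-p)*14.346831] = 8.094504; exercise = 0.000000; V(2,1) = max -> 8.094504
  V(2,2) = exp(-r*dt) * [p*14.346831 + (1-p)*33.333095] = 24.859454; exercise = 25.428556; V(2,2) = max -> 25.428556
  V(1,0) = exp(-r*dt) * [p*0.000000 + (1-p)*8.094504] = 4.566932; exercise = 0.000000; V(1,0) = max -> 4.566932
  V(1,1) = exp(-r*dt) * [p*8.094504 + (1-p)*25.428556] = 17.761870; exercise = 14.011222; V(1,1) = max -> 17.761870
  V(0,0) = exp(-r*dt) * [p*4.566932 + (1-p)*17.761870] = 11.948044; exercise = 0.000000; V(0,0) = max -> 11.948044


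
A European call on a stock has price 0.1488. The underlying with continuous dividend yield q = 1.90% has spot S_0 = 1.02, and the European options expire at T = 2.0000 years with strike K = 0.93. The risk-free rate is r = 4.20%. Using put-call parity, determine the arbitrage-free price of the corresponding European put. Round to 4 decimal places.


Put-call parity: C - P = S_0 * exp(-qT) - K * exp(-rT).
S_0 * exp(-qT) = 1.0200 * 0.96271294 = 0.98196720
K * exp(-rT) = 0.9300 * 0.91943126 = 0.85507107
P = C - S*exp(-qT) + K*exp(-rT)
P = 0.1488 - 0.98196720 + 0.85507107 = 0.0219

Answer: Put price = 0.0219


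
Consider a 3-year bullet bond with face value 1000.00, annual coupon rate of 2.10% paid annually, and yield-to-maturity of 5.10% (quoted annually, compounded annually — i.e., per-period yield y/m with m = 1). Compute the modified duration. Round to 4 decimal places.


Answer: Modified duration = 2.7933

Derivation:
Coupon per period c = face * coupon_rate / m = 21.000000
Periods per year m = 1; per-period yield y/m = 0.051000
Number of cashflows N = 3
Cashflows (t years, CF_t, discount factor 1/(1+y/m)^(m*t), PV):
  t = 1.0000: CF_t = 21.000000, DF = 0.951475, PV = 19.980971
  t = 2.0000: CF_t = 21.000000, DF = 0.905304, PV = 19.011390
  t = 3.0000: CF_t = 1021.000000, DF = 0.861374, PV = 879.463043
Price P = sum_t PV_t = 918.455403
First compute Macaulay numerator sum_t t * PV_t:
  t * PV_t at t = 1.0000: 19.980971
  t * PV_t at t = 2.0000: 38.022779
  t * PV_t at t = 3.0000: 2638.389128
Macaulay duration D = 2696.392878 / 918.455403 = 2.935791
Modified duration = D / (1 + y/m) = 2.935791 / (1 + 0.051000) = 2.793331


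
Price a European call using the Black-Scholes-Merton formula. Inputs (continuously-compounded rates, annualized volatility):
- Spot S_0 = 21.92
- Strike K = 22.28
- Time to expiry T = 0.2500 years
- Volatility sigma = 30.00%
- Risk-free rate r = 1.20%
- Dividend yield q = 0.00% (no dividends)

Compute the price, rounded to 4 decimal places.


Answer: Price = 1.1778

Derivation:
d1 = (ln(S/K) + (r - q + 0.5*sigma^2) * T) / (sigma * sqrt(T)) = -0.01359969
d2 = d1 - sigma * sqrt(T) = -0.16359969
exp(-rT) = 0.99700450; exp(-qT) = 1.00000000
C = S_0 * exp(-qT) * N(d1) - K * exp(-rT) * N(d2)
N(d1) = 0.49457468; N(d2) = 0.43502315
C = 21.9200 * 1.00000000 * 0.49457468 - 22.2800 * 0.99700450 * 0.43502315 = 1.1778


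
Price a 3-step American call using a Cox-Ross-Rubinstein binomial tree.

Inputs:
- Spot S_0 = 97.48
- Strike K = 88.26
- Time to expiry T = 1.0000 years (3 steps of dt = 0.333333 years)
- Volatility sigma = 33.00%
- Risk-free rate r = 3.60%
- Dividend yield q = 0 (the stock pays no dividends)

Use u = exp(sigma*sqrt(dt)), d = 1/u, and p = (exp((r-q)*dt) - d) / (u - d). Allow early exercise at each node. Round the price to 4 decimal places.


Answer: Price = V(0,0) = 19.6113

Derivation:
dt = T/N = 0.333333
u = exp(sigma*sqrt(dt)) = 1.209885; d = 1/u = 0.826525
p = (exp((r-q)*dt) - d) / (u - d) = 0.484003
Discount per step: exp(-r*dt) = 0.988072
Stock lattice S(k, i) with i counting down-moves:
  k=0: S(0,0) = 97.4800
  k=1: S(1,0) = 117.9396; S(1,1) = 80.5696
  k=2: S(2,0) = 142.6934; S(2,1) = 97.4800; S(2,2) = 66.5928
  k=3: S(3,0) = 172.6427; S(3,1) = 117.9396; S(3,2) = 80.5696; S(3,3) = 55.0406
Terminal payoffs V(N, i) = max(S_T - K, 0):
  V(3,0) = 84.382675; V(3,1) = 29.679622; V(3,2) = 0.000000; V(3,3) = 0.000000
Backward induction: V(k, i) = exp(-r*dt) * [p * V(k+1, i) + (1-p) * V(k+1, i+1)]; then take max(V_cont, immediate exercise) for American.
  V(2,0) = exp(-r*dt) * [p*84.382675 + (1-p)*29.679622] = 55.486210; exercise = 54.433419; V(2,0) = max -> 55.486210
  V(2,1) = exp(-r*dt) * [p*29.679622 + (1-p)*0.000000] = 14.193671; exercise = 9.220000; V(2,1) = max -> 14.193671
  V(2,2) = exp(-r*dt) * [p*0.000000 + (1-p)*0.000000] = 0.000000; exercise = 0.000000; V(2,2) = max -> 0.000000
  V(1,0) = exp(-r*dt) * [p*55.486210 + (1-p)*14.193671] = 33.771676; exercise = 29.679622; V(1,0) = max -> 33.771676
  V(1,1) = exp(-r*dt) * [p*14.193671 + (1-p)*0.000000] = 6.787833; exercise = 0.000000; V(1,1) = max -> 6.787833
  V(0,0) = exp(-r*dt) * [p*33.771676 + (1-p)*6.787833] = 19.611336; exercise = 9.220000; V(0,0) = max -> 19.611336


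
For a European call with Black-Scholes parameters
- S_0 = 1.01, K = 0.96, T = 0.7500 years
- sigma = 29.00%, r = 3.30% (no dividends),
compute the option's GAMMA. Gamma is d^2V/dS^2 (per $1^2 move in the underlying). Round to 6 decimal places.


d1 = 0.4262828896; d2 = 0.1751355225
phi(d1) = 0.3642928929; exp(-qT) = 1.0000000000; exp(-rT) = 0.9755537700
Gamma = exp(-qT) * phi(d1) / (S * sigma * sqrt(T)) = 1.0000000000 * 0.3642928929 / (1.0100 * 0.2900 * 0.8660254038) = 1.436153

Answer: Gamma = 1.436153


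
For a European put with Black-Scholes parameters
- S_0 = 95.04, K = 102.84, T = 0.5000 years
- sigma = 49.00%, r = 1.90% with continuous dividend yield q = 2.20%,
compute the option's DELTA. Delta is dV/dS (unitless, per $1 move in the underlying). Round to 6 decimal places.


d1 = -0.0587375616; d2 = -0.4052198844
phi(d1) = 0.3982546780; exp(-qT) = 0.9890602788; exp(-rT) = 0.9905449824
N(-d1) = 0.5234194294
Delta = -exp(-qT) * N(-d1) = -0.9890602788 * 0.5234194294 = -0.517693

Answer: Delta = -0.517693


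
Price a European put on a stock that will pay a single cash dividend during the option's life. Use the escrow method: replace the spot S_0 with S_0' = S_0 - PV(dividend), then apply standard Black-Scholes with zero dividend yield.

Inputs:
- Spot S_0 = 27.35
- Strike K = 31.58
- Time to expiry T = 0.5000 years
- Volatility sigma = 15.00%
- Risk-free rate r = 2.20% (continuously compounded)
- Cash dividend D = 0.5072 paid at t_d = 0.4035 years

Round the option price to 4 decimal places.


Answer: Price = 4.4932

Derivation:
PV(D) = D * exp(-r * t_d) = 0.5072 * 0.99116228 = 0.50271751
S_0' = S_0 - PV(D) = 27.3500 - 0.50271751 = 26.84728249
d1 = (ln(S_0'/K) + (r + sigma^2/2)*T) / (sigma*sqrt(T)) = -1.37399714
d2 = d1 - sigma*sqrt(T) = -1.48006315
exp(-rT) = 0.98906028
N(-d1) = 0.91527871; N(-d2) = 0.93057180
P = K * exp(-rT) * N(-d2) - S_0' * N(-d1) = 31.5800 * 0.98906028 * 0.93057180 - 26.84728249 * 0.91527871 = 4.4932


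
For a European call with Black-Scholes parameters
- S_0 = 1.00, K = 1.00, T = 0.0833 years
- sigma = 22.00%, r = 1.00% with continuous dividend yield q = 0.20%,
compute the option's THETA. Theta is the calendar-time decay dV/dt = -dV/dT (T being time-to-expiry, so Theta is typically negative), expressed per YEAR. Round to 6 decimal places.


Answer: Theta = -0.155765

Derivation:
d1 = 0.0422430913; d2 = -0.0212527354
phi(d1) = 0.3985864871; exp(-qT) = 0.9998334139; exp(-rT) = 0.9991673468
Theta = -S*exp(-qT)*phi(d1)*sigma/(2*sqrt(T)) - r*K*exp(-rT)*N(d2) + q*S*exp(-qT)*N(d1)
N(d1) = 0.5168475443; N(d2) = 0.4915220235; sqrt(T) = 0.2886173938
Term 1 = -1.0000 * 0.9998334139 * 0.3985864871 * 0.2200 / (2 * 0.2886173938) = -0.1518869293
Term 2 = -0.0100 * 1.0000 * 0.9991673468 * 0.4915220235 = -0.0049111276
Term 3 = 0.0020 * 1.0000 * 0.9998334139 * 0.5168475443 = 0.0010335229
Theta = -0.1518869293 + (-0.0049111276) + (0.0010335229) = -0.155765


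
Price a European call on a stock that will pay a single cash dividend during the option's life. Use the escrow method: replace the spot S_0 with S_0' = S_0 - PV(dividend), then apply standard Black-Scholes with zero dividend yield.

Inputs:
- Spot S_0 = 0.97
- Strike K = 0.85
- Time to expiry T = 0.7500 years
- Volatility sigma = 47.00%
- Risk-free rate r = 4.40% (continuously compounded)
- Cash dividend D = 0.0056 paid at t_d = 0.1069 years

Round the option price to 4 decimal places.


Answer: Price = 0.2258

Derivation:
PV(D) = D * exp(-r * t_d) = 0.0056 * 0.99530744 = 0.00557372
S_0' = S_0 - PV(D) = 0.9700 - 0.00557372 = 0.96442628
d1 = (ln(S_0'/K) + (r + sigma^2/2)*T) / (sigma*sqrt(T)) = 0.59487849
d2 = d1 - sigma*sqrt(T) = 0.18784655
exp(-rT) = 0.96753856
N(d1) = 0.72403765; N(d2) = 0.57450153
C = S_0' * N(d1) - K * exp(-rT) * N(d2) = 0.96442628 * 0.72403765 - 0.8500 * 0.96753856 * 0.57450153 = 0.2258


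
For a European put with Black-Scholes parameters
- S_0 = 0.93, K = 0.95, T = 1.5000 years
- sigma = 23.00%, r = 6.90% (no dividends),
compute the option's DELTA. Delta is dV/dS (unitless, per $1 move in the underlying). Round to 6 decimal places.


d1 = 0.4327346734; d2 = 0.1510433530
phi(d1) = 0.3632847990; exp(-qT) = 1.0000000000; exp(-rT) = 0.9016760227
N(-d1) = 0.3326037685
Delta = -exp(-qT) * N(-d1) = -1.0000000000 * 0.3326037685 = -0.332604

Answer: Delta = -0.332604


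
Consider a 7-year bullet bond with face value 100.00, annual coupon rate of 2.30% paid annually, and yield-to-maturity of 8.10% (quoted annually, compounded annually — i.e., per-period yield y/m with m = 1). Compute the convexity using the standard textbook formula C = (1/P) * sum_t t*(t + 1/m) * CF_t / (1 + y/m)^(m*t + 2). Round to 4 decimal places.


Answer: Convexity = 42.8451

Derivation:
Coupon per period c = face * coupon_rate / m = 2.300000
Periods per year m = 1; per-period yield y/m = 0.081000
Number of cashflows N = 7
Cashflows (t years, CF_t, discount factor 1/(1+y/m)^(m*t), PV):
  t = 1.0000: CF_t = 2.300000, DF = 0.925069, PV = 2.127660
  t = 2.0000: CF_t = 2.300000, DF = 0.855753, PV = 1.968233
  t = 3.0000: CF_t = 2.300000, DF = 0.791631, PV = 1.820752
  t = 4.0000: CF_t = 2.300000, DF = 0.732314, PV = 1.684322
  t = 5.0000: CF_t = 2.300000, DF = 0.677441, PV = 1.558114
  t = 6.0000: CF_t = 2.300000, DF = 0.626680, PV = 1.441364
  t = 7.0000: CF_t = 102.300000, DF = 0.579722, PV = 59.305610
Price P = sum_t PV_t = 69.906054
Convexity numerator sum_t t*(t + 1/m) * CF_t / (1+y/m)^(m*t + 2):
  t = 1.0000: term = 3.641504
  t = 2.0000: term = 10.105931
  t = 3.0000: term = 18.697374
  t = 4.0000: term = 28.827280
  t = 5.0000: term = 40.000851
  t = 6.0000: term = 51.804988
  t = 7.0000: term = 2842.054587
Convexity = (1/P) * sum = 2995.132514 / 69.906054 = 42.845109


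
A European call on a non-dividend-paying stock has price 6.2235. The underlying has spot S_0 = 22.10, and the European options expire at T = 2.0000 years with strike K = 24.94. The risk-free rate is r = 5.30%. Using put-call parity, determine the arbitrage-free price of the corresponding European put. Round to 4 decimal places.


Answer: Put price = 6.5552

Derivation:
Put-call parity: C - P = S_0 * exp(-qT) - K * exp(-rT).
S_0 * exp(-qT) = 22.1000 * 1.00000000 = 22.10000000
K * exp(-rT) = 24.9400 * 0.89942465 = 22.43165072
P = C - S*exp(-qT) + K*exp(-rT)
P = 6.2235 - 22.10000000 + 22.43165072 = 6.5552


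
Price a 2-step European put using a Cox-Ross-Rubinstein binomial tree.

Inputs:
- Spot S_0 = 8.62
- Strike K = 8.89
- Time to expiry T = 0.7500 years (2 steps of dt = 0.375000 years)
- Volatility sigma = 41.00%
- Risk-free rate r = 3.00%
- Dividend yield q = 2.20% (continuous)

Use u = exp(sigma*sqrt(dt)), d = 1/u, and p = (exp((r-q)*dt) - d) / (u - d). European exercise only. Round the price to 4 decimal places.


dt = T/N = 0.375000
u = exp(sigma*sqrt(dt)) = 1.285404; d = 1/u = 0.777966
p = (exp((r-q)*dt) - d) / (u - d) = 0.443480
Discount per step: exp(-r*dt) = 0.988813
Stock lattice S(k, i) with i counting down-moves:
  k=0: S(0,0) = 8.6200
  k=1: S(1,0) = 11.0802; S(1,1) = 6.7061
  k=2: S(2,0) = 14.2425; S(2,1) = 8.6200; S(2,2) = 5.2171
Terminal payoffs V(N, i) = max(K - S_T, 0):
  V(2,0) = 0.000000; V(2,1) = 0.270000; V(2,2) = 3.672910
Backward induction: V(k, i) = exp(-r*dt) * [p * V(k+1, i) + (1-p) * V(k+1, i+1)].
  V(1,0) = exp(-r*dt) * [p*0.000000 + (1-p)*0.270000] = 0.148579
  V(1,1) = exp(-r*dt) * [p*0.270000 + (1-p)*3.672910] = 2.139580
  V(0,0) = exp(-r*dt) * [p*0.148579 + (1-p)*2.139580] = 1.242553

Answer: Price = V(0,0) = 1.2426


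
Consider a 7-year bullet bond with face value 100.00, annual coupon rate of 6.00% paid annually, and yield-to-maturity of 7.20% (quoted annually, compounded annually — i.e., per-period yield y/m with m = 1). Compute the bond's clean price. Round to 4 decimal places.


Coupon per period c = face * coupon_rate / m = 6.000000
Periods per year m = 1; per-period yield y/m = 0.072000
Number of cashflows N = 7
Cashflows (t years, CF_t, discount factor 1/(1+y/m)^(m*t), PV):
  t = 1.0000: CF_t = 6.000000, DF = 0.932836, PV = 5.597015
  t = 2.0000: CF_t = 6.000000, DF = 0.870183, PV = 5.221096
  t = 3.0000: CF_t = 6.000000, DF = 0.811738, PV = 4.870425
  t = 4.0000: CF_t = 6.000000, DF = 0.757218, PV = 4.543307
  t = 5.0000: CF_t = 6.000000, DF = 0.706360, PV = 4.238160
  t = 6.0000: CF_t = 6.000000, DF = 0.658918, PV = 3.953507
  t = 7.0000: CF_t = 106.000000, DF = 0.614662, PV = 65.154193
Price P = sum_t PV_t = 93.577703

Answer: Price = 93.5777


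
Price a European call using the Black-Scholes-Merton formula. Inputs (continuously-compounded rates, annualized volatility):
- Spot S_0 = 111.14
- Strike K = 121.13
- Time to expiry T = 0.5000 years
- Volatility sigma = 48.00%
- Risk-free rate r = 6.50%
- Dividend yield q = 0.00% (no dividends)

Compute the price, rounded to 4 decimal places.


Answer: Price = 12.5203

Derivation:
d1 = (ln(S/K) + (r - q + 0.5*sigma^2) * T) / (sigma * sqrt(T)) = 0.01186266
d2 = d1 - sigma * sqrt(T) = -0.32754860
exp(-rT) = 0.96802245; exp(-qT) = 1.00000000
C = S_0 * exp(-qT) * N(d1) - K * exp(-rT) * N(d2)
N(d1) = 0.50473240; N(d2) = 0.37162650
C = 111.1400 * 1.00000000 * 0.50473240 - 121.1300 * 0.96802245 * 0.37162650 = 12.5203


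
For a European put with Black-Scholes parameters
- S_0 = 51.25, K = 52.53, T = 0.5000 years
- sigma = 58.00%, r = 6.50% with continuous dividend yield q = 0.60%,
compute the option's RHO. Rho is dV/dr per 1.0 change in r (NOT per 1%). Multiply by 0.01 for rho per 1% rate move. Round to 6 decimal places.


d1 = 0.2168408365; d2 = -0.1932810966
phi(d1) = 0.3896725502; exp(-qT) = 0.9970044955; exp(-rT) = 0.9680224498
N(-d2) = 0.5766305850
Rho = -K*T*exp(-rT)*N(-d2) = -52.5300 * 0.5000 * 0.9680224498 * 0.5766305850 = -14.660896

Answer: Rho = -14.660896


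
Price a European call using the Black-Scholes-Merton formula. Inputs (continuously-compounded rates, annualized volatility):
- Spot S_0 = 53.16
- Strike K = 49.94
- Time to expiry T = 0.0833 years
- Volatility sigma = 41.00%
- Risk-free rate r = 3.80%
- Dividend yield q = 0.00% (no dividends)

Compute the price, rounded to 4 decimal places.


d1 = (ln(S/K) + (r - q + 0.5*sigma^2) * T) / (sigma * sqrt(T)) = 0.61395074
d2 = d1 - sigma * sqrt(T) = 0.49561761
exp(-rT) = 0.99683960; exp(-qT) = 1.00000000
C = S_0 * exp(-qT) * N(d1) - K * exp(-rT) * N(d2)
N(d1) = 0.73037606; N(d2) = 0.68991789
C = 53.1600 * 1.00000000 * 0.73037606 - 49.9400 * 0.99683960 * 0.68991789 = 4.4812

Answer: Price = 4.4812


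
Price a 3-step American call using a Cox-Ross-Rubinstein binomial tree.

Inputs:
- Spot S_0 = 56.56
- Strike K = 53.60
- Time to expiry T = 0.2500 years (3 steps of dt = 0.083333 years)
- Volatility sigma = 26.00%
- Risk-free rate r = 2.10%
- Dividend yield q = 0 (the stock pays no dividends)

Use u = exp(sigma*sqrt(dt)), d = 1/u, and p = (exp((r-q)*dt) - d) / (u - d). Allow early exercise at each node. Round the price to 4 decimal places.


Answer: Price = V(0,0) = 4.7632

Derivation:
dt = T/N = 0.083333
u = exp(sigma*sqrt(dt)) = 1.077944; d = 1/u = 0.927692
p = (exp((r-q)*dt) - d) / (u - d) = 0.492902
Discount per step: exp(-r*dt) = 0.998252
Stock lattice S(k, i) with i counting down-moves:
  k=0: S(0,0) = 56.5600
  k=1: S(1,0) = 60.9685; S(1,1) = 52.4703
  k=2: S(2,0) = 65.7206; S(2,1) = 56.5600; S(2,2) = 48.6762
  k=3: S(3,0) = 70.8432; S(3,1) = 60.9685; S(3,2) = 52.4703; S(3,3) = 45.1566
Terminal payoffs V(N, i) = max(S_T - K, 0):
  V(3,0) = 17.243175; V(3,1) = 7.368513; V(3,2) = 0.000000; V(3,3) = 0.000000
Backward induction: V(k, i) = exp(-r*dt) * [p * V(k+1, i) + (1-p) * V(k+1, i+1)]; then take max(V_cont, immediate exercise) for American.
  V(2,0) = exp(-r*dt) * [p*17.243175 + (1-p)*7.368513] = 12.214362; exercise = 12.120644; V(2,0) = max -> 12.214362
  V(2,1) = exp(-r*dt) * [p*7.368513 + (1-p)*0.000000] = 3.625606; exercise = 2.960000; V(2,1) = max -> 3.625606
  V(2,2) = exp(-r*dt) * [p*0.000000 + (1-p)*0.000000] = 0.000000; exercise = 0.000000; V(2,2) = max -> 0.000000
  V(1,0) = exp(-r*dt) * [p*12.214362 + (1-p)*3.625606] = 7.845282; exercise = 7.368513; V(1,0) = max -> 7.845282
  V(1,1) = exp(-r*dt) * [p*3.625606 + (1-p)*0.000000] = 1.783945; exercise = 0.000000; V(1,1) = max -> 1.783945
  V(0,0) = exp(-r*dt) * [p*7.845282 + (1-p)*1.783945] = 4.763248; exercise = 2.960000; V(0,0) = max -> 4.763248


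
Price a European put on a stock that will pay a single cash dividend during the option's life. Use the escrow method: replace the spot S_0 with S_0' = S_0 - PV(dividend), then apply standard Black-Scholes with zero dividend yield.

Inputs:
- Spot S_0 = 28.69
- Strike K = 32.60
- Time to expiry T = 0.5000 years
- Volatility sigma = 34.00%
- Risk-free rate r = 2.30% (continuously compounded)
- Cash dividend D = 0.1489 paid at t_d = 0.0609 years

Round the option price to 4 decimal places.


PV(D) = D * exp(-r * t_d) = 0.1489 * 0.99860028 = 0.14869158
S_0' = S_0 - PV(D) = 28.6900 - 0.14869158 = 28.54130842
d1 = (ln(S_0'/K) + (r + sigma^2/2)*T) / (sigma*sqrt(T)) = -0.38499815
d2 = d1 - sigma*sqrt(T) = -0.62541445
exp(-rT) = 0.98856587
N(-d1) = 0.64988061; N(-d2) = 0.73415046
P = K * exp(-rT) * N(-d2) - S_0' * N(-d1) = 32.6000 * 0.98856587 * 0.73415046 - 28.54130842 * 0.64988061 = 5.1112

Answer: Price = 5.1112


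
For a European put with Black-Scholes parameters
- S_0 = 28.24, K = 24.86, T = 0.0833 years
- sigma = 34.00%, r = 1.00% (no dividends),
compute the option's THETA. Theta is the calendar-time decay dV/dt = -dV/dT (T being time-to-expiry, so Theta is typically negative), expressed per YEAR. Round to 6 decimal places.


Answer: Theta = -2.618054

Derivation:
d1 = 1.3566410207; d2 = 1.2585111068
phi(d1) = 0.1589483515; exp(-qT) = 1.0000000000; exp(-rT) = 0.9991673468
Theta = -S*exp(-qT)*phi(d1)*sigma/(2*sqrt(T)) + r*K*exp(-rT)*N(-d2) - q*S*exp(-qT)*N(-d1)
N(-d1) = 0.0874476505; N(-d2) = 0.1041034865; sqrt(T) = 0.2886173938
Term 1 = -28.2400 * 1.0000000000 * 0.1589483515 * 0.3400 / (2 * 0.2886173938) = -2.6439128835
Term 2 = 0.0100 * 24.8600 * 0.9991673468 * 0.1041034865 = 0.0258585776
Term 3 = 0 (no dividend yield, q = 0)
Theta = -2.6439128835 + (0.0258585776) + (0.0000000000) = -2.618054


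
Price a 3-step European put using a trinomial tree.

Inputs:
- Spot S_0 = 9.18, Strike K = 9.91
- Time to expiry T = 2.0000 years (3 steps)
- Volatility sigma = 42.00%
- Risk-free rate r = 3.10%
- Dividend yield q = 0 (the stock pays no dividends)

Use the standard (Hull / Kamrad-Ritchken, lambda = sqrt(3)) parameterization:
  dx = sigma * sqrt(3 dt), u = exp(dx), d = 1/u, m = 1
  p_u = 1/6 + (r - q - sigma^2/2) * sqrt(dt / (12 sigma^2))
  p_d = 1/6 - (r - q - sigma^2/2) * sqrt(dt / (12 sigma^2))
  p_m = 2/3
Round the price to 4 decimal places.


Answer: Price = V(0,0) = 2.1451

Derivation:
dt = T/N = 0.666667; dx = sigma*sqrt(3*dt) = 0.593970
u = exp(dx) = 1.811164; d = 1/u = 0.552131
p_u = 0.134566, p_m = 0.666667, p_d = 0.198767
Discount per step: exp(-r*dt) = 0.979545
Stock lattice S(k, j) with j the centered position index:
  k=0: S(0,+0) = 9.1800
  k=1: S(1,-1) = 5.0686; S(1,+0) = 9.1800; S(1,+1) = 16.6265
  k=2: S(2,-2) = 2.7985; S(2,-1) = 5.0686; S(2,+0) = 9.1800; S(2,+1) = 16.6265; S(2,+2) = 30.1133
  k=3: S(3,-3) = 1.5451; S(3,-2) = 2.7985; S(3,-1) = 5.0686; S(3,+0) = 9.1800; S(3,+1) = 16.6265; S(3,+2) = 30.1133; S(3,+3) = 54.5401
Terminal payoffs V(N, j) = max(K - S_T, 0):
  V(3,-3) = 8.364854; V(3,-2) = 7.111488; V(3,-1) = 4.841436; V(3,+0) = 0.730000; V(3,+1) = 0.000000; V(3,+2) = 0.000000; V(3,+3) = 0.000000
Backward induction: V(k, j) = exp(-r*dt) * [p_u * V(k+1, j+1) + p_m * V(k+1, j) + p_d * V(k+1, j-1)]
  V(2,-2) = exp(-r*dt) * [p_u*4.841436 + p_m*7.111488 + p_d*8.364854] = 6.910834
  V(2,-1) = exp(-r*dt) * [p_u*0.730000 + p_m*4.841436 + p_d*7.111488] = 4.642445
  V(2,+0) = exp(-r*dt) * [p_u*0.000000 + p_m*0.730000 + p_d*4.841436] = 1.419346
  V(2,+1) = exp(-r*dt) * [p_u*0.000000 + p_m*0.000000 + p_d*0.730000] = 0.142132
  V(2,+2) = exp(-r*dt) * [p_u*0.000000 + p_m*0.000000 + p_d*0.000000] = 0.000000
  V(1,-1) = exp(-r*dt) * [p_u*1.419346 + p_m*4.642445 + p_d*6.910834] = 4.564295
  V(1,+0) = exp(-r*dt) * [p_u*0.142132 + p_m*1.419346 + p_d*4.642445] = 1.849502
  V(1,+1) = exp(-r*dt) * [p_u*0.000000 + p_m*0.142132 + p_d*1.419346] = 0.369165
  V(0,+0) = exp(-r*dt) * [p_u*0.369165 + p_m*1.849502 + p_d*4.564295] = 2.145116


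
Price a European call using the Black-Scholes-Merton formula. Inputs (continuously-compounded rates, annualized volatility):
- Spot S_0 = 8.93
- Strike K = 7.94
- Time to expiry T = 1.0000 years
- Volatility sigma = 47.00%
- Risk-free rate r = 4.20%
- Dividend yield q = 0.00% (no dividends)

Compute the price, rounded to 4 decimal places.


d1 = (ln(S/K) + (r - q + 0.5*sigma^2) * T) / (sigma * sqrt(T)) = 0.57436834
d2 = d1 - sigma * sqrt(T) = 0.10436834
exp(-rT) = 0.95886978; exp(-qT) = 1.00000000
C = S_0 * exp(-qT) * N(d1) - K * exp(-rT) * N(d2)
N(d1) = 0.71714071; N(d2) = 0.54156148
C = 8.9300 * 1.00000000 * 0.71714071 - 7.9400 * 0.95886978 * 0.54156148 = 2.2809

Answer: Price = 2.2809


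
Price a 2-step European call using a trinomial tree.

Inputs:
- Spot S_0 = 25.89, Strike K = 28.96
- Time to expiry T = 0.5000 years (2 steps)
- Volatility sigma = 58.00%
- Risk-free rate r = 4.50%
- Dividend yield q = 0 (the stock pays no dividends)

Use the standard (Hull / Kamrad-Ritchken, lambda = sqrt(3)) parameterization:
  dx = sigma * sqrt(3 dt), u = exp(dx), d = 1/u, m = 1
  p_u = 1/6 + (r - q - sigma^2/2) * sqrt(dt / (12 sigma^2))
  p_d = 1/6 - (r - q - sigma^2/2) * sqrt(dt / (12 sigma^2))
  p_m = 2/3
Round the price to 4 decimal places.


Answer: Price = V(0,0) = 3.2059

Derivation:
dt = T/N = 0.250000; dx = sigma*sqrt(3*dt) = 0.502295
u = exp(dx) = 1.652509; d = 1/u = 0.605140
p_u = 0.136007, p_m = 0.666667, p_d = 0.197326
Discount per step: exp(-r*dt) = 0.988813
Stock lattice S(k, j) with j the centered position index:
  k=0: S(0,+0) = 25.8900
  k=1: S(1,-1) = 15.6671; S(1,+0) = 25.8900; S(1,+1) = 42.7835
  k=2: S(2,-2) = 9.4808; S(2,-1) = 15.6671; S(2,+0) = 25.8900; S(2,+1) = 42.7835; S(2,+2) = 70.7000
Terminal payoffs V(N, j) = max(S_T - K, 0):
  V(2,-2) = 0.000000; V(2,-1) = 0.000000; V(2,+0) = 0.000000; V(2,+1) = 13.823458; V(2,+2) = 41.740049
Backward induction: V(k, j) = exp(-r*dt) * [p_u * V(k+1, j+1) + p_m * V(k+1, j) + p_d * V(k+1, j-1)]
  V(1,-1) = exp(-r*dt) * [p_u*0.000000 + p_m*0.000000 + p_d*0.000000] = 0.000000
  V(1,+0) = exp(-r*dt) * [p_u*13.823458 + p_m*0.000000 + p_d*0.000000] = 1.859060
  V(1,+1) = exp(-r*dt) * [p_u*41.740049 + p_m*13.823458 + p_d*0.000000] = 14.725990
  V(0,+0) = exp(-r*dt) * [p_u*14.725990 + p_m*1.859060 + p_d*0.000000] = 3.205946


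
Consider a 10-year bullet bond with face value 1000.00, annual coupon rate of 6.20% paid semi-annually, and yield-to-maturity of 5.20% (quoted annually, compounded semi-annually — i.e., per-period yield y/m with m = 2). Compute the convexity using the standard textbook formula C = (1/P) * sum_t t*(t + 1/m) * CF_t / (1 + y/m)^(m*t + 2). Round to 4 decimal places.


Answer: Convexity = 69.7284

Derivation:
Coupon per period c = face * coupon_rate / m = 31.000000
Periods per year m = 2; per-period yield y/m = 0.026000
Number of cashflows N = 20
Cashflows (t years, CF_t, discount factor 1/(1+y/m)^(m*t), PV):
  t = 0.5000: CF_t = 31.000000, DF = 0.974659, PV = 30.214425
  t = 1.0000: CF_t = 31.000000, DF = 0.949960, PV = 29.448757
  t = 1.5000: CF_t = 31.000000, DF = 0.925887, PV = 28.702492
  t = 2.0000: CF_t = 31.000000, DF = 0.902424, PV = 27.975139
  t = 2.5000: CF_t = 31.000000, DF = 0.879555, PV = 27.266217
  t = 3.0000: CF_t = 31.000000, DF = 0.857266, PV = 26.575260
  t = 3.5000: CF_t = 31.000000, DF = 0.835542, PV = 25.901813
  t = 4.0000: CF_t = 31.000000, DF = 0.814369, PV = 25.245432
  t = 4.5000: CF_t = 31.000000, DF = 0.793732, PV = 24.605684
  t = 5.0000: CF_t = 31.000000, DF = 0.773618, PV = 23.982148
  t = 5.5000: CF_t = 31.000000, DF = 0.754013, PV = 23.374414
  t = 6.0000: CF_t = 31.000000, DF = 0.734906, PV = 22.782080
  t = 6.5000: CF_t = 31.000000, DF = 0.716282, PV = 22.204756
  t = 7.0000: CF_t = 31.000000, DF = 0.698131, PV = 21.642062
  t = 7.5000: CF_t = 31.000000, DF = 0.680440, PV = 21.093628
  t = 8.0000: CF_t = 31.000000, DF = 0.663197, PV = 20.559092
  t = 8.5000: CF_t = 31.000000, DF = 0.646390, PV = 20.038101
  t = 9.0000: CF_t = 31.000000, DF = 0.630010, PV = 19.530313
  t = 9.5000: CF_t = 31.000000, DF = 0.614045, PV = 19.035393
  t = 10.0000: CF_t = 1031.000000, DF = 0.598484, PV = 617.037345
Price P = sum_t PV_t = 1077.214552
Convexity numerator sum_t t*(t + 1/m) * CF_t / (1+y/m)^(m*t + 2):
  t = 0.5000: term = 14.351246
  t = 1.0000: term = 41.962708
  t = 1.5000: term = 81.798652
  t = 2.0000: term = 132.876302
  t = 2.5000: term = 194.263600
  t = 3.0000: term = 265.077037
  t = 3.5000: term = 344.479580
  t = 4.0000: term = 431.678671
  t = 4.5000: term = 525.924307
  t = 5.0000: term = 626.507188
  t = 5.5000: term = 732.756945
  t = 6.0000: term = 844.040430
  t = 6.5000: term = 959.760073
  t = 7.0000: term = 1079.352309
  t = 7.5000: term = 1202.286058
  t = 8.0000: term = 1328.061273
  t = 8.5000: term = 1456.207536
  t = 9.0000: term = 1586.282719
  t = 9.5000: term = 1717.871691
  t = 10.0000: term = 61546.877900
Convexity = (1/P) * sum = 75112.416224 / 1077.214552 = 69.728371


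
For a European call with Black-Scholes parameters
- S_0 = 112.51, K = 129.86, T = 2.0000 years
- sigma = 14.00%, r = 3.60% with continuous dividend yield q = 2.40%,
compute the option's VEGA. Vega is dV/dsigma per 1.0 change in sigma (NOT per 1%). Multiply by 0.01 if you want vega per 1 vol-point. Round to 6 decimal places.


d1 = -0.5041410756; d2 = -0.7021309743
phi(d1) = 0.3513341039; exp(-qT) = 0.9531337871; exp(-rT) = 0.9305308958
Vega = S * exp(-qT) * phi(d1) * sqrt(T) = 112.5100 * 0.9531337871 * 0.3513341039 * 1.4142135624 = 53.281973

Answer: Vega = 53.281973


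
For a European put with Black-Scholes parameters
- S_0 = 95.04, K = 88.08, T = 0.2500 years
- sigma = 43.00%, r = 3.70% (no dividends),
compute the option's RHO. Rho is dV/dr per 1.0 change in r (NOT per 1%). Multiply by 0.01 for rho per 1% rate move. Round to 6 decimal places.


Answer: Rho = -8.425672

Derivation:
d1 = 0.5042551777; d2 = 0.2892551777
phi(d1) = 0.3513138922; exp(-qT) = 1.0000000000; exp(-rT) = 0.9907926496
N(-d2) = 0.3861930549
Rho = -K*T*exp(-rT)*N(-d2) = -88.0800 * 0.2500 * 0.9907926496 * 0.3861930549 = -8.425672


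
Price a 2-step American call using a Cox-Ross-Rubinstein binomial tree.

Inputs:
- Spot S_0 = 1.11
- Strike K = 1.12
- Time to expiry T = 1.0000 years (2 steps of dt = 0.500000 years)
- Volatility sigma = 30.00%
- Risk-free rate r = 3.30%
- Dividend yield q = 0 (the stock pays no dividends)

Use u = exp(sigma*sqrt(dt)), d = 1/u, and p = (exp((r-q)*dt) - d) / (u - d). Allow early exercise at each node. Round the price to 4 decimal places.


dt = T/N = 0.500000
u = exp(sigma*sqrt(dt)) = 1.236311; d = 1/u = 0.808858
p = (exp((r-q)*dt) - d) / (u - d) = 0.486086
Discount per step: exp(-r*dt) = 0.983635
Stock lattice S(k, i) with i counting down-moves:
  k=0: S(0,0) = 1.1100
  k=1: S(1,0) = 1.3723; S(1,1) = 0.8978
  k=2: S(2,0) = 1.6966; S(2,1) = 1.1100; S(2,2) = 0.7262
Terminal payoffs V(N, i) = max(S_T - K, 0):
  V(2,0) = 0.576596; V(2,1) = 0.000000; V(2,2) = 0.000000
Backward induction: V(k, i) = exp(-r*dt) * [p * V(k+1, i) + (1-p) * V(k+1, i+1)]; then take max(V_cont, immediate exercise) for American.
  V(1,0) = exp(-r*dt) * [p*0.576596 + (1-p)*0.000000] = 0.275689; exercise = 0.252305; V(1,0) = max -> 0.275689
  V(1,1) = exp(-r*dt) * [p*0.000000 + (1-p)*0.000000] = 0.000000; exercise = 0.000000; V(1,1) = max -> 0.000000
  V(0,0) = exp(-r*dt) * [p*0.275689 + (1-p)*0.000000] = 0.131815; exercise = 0.000000; V(0,0) = max -> 0.131815

Answer: Price = V(0,0) = 0.1318


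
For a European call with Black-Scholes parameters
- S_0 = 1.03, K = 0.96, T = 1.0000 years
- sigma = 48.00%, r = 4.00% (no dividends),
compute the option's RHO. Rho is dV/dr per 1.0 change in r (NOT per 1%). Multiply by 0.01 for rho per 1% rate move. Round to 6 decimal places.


Answer: Rho = 0.457485

Derivation:
d1 = 0.4699599933; d2 = -0.0100400067
phi(d1) = 0.3572320420; exp(-qT) = 1.0000000000; exp(-rT) = 0.9607894392
N(d2) = 0.4959946841
Rho = K*T*exp(-rT)*N(d2) = 0.9600 * 1.0000 * 0.9607894392 * 0.4959946841 = 0.457485


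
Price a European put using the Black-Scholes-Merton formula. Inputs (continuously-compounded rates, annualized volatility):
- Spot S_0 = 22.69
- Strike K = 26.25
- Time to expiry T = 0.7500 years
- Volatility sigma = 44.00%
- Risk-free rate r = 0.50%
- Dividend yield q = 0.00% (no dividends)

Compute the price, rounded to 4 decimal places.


d1 = (ln(S/K) + (r - q + 0.5*sigma^2) * T) / (sigma * sqrt(T)) = -0.18210596
d2 = d1 - sigma * sqrt(T) = -0.56315714
exp(-rT) = 0.99625702; exp(-qT) = 1.00000000
P = K * exp(-rT) * N(-d2) - S_0 * exp(-qT) * N(-d1)
N(-d1) = 0.57225021; N(-d2) = 0.71333606
P = 26.2500 * 0.99625702 * 0.71333606 - 22.6900 * 1.00000000 * 0.57225021 = 5.6706

Answer: Price = 5.6706


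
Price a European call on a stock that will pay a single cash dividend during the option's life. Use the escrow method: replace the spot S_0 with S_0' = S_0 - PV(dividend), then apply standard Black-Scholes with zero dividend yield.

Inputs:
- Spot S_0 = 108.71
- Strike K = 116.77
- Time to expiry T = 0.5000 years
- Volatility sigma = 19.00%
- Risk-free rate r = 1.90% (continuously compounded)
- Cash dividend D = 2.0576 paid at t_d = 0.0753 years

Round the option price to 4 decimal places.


PV(D) = D * exp(-r * t_d) = 2.0576 * 0.99857032 = 2.05465830
S_0' = S_0 - PV(D) = 108.7100 - 2.05465830 = 106.65534170
d1 = (ln(S_0'/K) + (r + sigma^2/2)*T) / (sigma*sqrt(T)) = -0.53649798
d2 = d1 - sigma*sqrt(T) = -0.67084827
exp(-rT) = 0.99054498
N(d1) = 0.29580722; N(d2) = 0.25115860
C = S_0' * N(d1) - K * exp(-rT) * N(d2) = 106.65534170 * 0.29580722 - 116.7700 * 0.99054498 * 0.25115860 = 2.4989

Answer: Price = 2.4989
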